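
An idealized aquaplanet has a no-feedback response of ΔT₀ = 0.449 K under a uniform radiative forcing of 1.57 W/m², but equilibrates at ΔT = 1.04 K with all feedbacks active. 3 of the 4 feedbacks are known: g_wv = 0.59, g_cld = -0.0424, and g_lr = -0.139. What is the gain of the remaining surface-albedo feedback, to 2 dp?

Amplification A = ΔT/ΔT₀ = 1.04/0.449 = 2.316.
Total gain g = 1 − 1/A = 1 − 1/2.316 = 0.5682.
Known gains sum to 0.59 − 0.0424 − 0.139 = 0.4086.
g_alb = 0.5682 − 0.4086 = 0.16.

0.16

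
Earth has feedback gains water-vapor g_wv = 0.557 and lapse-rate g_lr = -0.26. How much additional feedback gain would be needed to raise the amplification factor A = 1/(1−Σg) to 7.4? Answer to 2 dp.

Current total gain = 0.297.
Target gain for A = 7.4: g* = 1 − 1/7.4 = 0.8649.
Additional gain needed = 0.8649 − 0.297 = 0.57.

0.57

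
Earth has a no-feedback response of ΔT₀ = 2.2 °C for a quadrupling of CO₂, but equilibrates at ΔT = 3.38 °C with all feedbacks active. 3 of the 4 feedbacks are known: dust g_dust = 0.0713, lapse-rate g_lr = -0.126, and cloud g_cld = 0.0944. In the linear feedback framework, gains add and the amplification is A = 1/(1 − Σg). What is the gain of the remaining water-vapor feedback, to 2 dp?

0.31

Amplification A = ΔT/ΔT₀ = 3.38/2.2 = 1.536.
Total gain g = 1 − 1/A = 1 − 1/1.536 = 0.349.
Known gains sum to 0.0713 − 0.126 + 0.0944 = 0.0397.
g_wv = 0.349 − 0.0397 = 0.31.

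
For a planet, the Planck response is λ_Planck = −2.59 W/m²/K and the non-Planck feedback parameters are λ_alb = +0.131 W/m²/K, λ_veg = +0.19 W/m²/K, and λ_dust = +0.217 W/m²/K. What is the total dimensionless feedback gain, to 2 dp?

0.21

Convert to gains: g_alb = 0.131/2.59 = 0.05058; g_veg = 0.19/2.59 = 0.07336; g_dust = 0.217/2.59 = 0.08378.
Total gain g = 0.20772.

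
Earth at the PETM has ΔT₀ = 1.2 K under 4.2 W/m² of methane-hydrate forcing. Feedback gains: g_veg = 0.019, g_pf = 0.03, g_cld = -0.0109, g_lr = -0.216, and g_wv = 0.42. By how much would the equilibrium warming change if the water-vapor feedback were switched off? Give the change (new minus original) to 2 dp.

Original: g = 0.2421, ΔT = 1.2/(1−0.2421) = 1.5833 K.
Without water-vapor: g' = -0.1779, ΔT' = 1.2/(1+0.1779) = 1.0188 K.
Change = 1.0188 − 1.5833 = -0.56 K.

-0.56 K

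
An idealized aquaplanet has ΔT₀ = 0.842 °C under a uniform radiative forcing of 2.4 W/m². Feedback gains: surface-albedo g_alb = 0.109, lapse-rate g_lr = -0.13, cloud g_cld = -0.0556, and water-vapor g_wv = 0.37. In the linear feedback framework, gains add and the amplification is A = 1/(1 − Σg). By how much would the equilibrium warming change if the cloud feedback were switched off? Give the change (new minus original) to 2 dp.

Original: g = 0.2934, ΔT = 0.842/(1−0.2934) = 1.1916 °C.
Without cloud: g' = 0.349, ΔT' = 0.842/(1−0.349) = 1.2934 °C.
Change = 1.2934 − 1.1916 = 0.10 °C.

0.10 °C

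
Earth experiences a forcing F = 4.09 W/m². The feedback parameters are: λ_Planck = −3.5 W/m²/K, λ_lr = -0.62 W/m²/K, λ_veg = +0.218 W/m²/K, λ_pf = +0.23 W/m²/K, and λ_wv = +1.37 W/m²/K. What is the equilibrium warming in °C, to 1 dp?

Net feedback parameter λ = (−3.5) + (-0.62) + (+0.218) + (+0.23) + (+1.37) = -2.302 W/m²/K.
ΔT = −F/λ = −4.09/(-2.302) = 1.8 °C.

1.8 °C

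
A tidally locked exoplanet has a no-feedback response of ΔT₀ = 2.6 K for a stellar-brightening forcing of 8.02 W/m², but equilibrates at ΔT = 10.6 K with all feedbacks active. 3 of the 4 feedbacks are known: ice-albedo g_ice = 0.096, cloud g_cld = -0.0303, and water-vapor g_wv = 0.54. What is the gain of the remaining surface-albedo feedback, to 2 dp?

Amplification A = ΔT/ΔT₀ = 10.6/2.6 = 4.077.
Total gain g = 1 − 1/A = 1 − 1/4.077 = 0.7547.
Known gains sum to 0.096 − 0.0303 + 0.54 = 0.6057.
g_alb = 0.7547 − 0.6057 = 0.15.

0.15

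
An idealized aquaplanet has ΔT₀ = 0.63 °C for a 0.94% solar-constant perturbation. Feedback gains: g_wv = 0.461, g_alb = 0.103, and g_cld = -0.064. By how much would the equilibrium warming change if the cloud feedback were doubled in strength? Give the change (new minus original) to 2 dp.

Original: g = 0.5, ΔT = 0.63/(1−0.5) = 1.2600 °C.
With doubled cloud: g' = 0.436, ΔT' = 0.63/(1−0.436) = 1.1170 °C.
Change = 1.1170 − 1.2600 = -0.14 °C.

-0.14 °C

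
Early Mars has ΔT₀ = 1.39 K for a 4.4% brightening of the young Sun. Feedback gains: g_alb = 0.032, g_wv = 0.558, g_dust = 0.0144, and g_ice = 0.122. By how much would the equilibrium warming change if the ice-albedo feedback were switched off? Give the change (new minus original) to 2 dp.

-1.57 K

Original: g = 0.7264, ΔT = 1.39/(1−0.7264) = 5.0804 K.
Without ice-albedo: g' = 0.6044, ΔT' = 1.39/(1−0.6044) = 3.5137 K.
Change = 3.5137 − 5.0804 = -1.57 K.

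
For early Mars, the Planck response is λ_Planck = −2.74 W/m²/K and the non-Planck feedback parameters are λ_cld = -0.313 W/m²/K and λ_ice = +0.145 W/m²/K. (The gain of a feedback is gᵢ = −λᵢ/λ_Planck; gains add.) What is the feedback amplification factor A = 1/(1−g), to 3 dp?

0.942

Convert to gains: g_cld = -0.313/2.74 = -0.1142; g_ice = 0.145/2.74 = 0.05292.
Total gain g = -0.06128.
A = 1/(1 + 0.06128) = 0.942.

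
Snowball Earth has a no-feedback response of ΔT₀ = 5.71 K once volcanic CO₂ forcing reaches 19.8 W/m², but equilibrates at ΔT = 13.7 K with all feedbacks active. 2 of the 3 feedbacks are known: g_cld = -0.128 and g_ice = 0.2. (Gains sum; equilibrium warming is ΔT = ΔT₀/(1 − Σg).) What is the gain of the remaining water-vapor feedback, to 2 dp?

0.51

Amplification A = ΔT/ΔT₀ = 13.7/5.71 = 2.399.
Total gain g = 1 − 1/A = 1 − 1/2.399 = 0.5832.
Known gains sum to -0.128 + 0.2 = 0.072.
g_wv = 0.5832 − 0.072 = 0.51.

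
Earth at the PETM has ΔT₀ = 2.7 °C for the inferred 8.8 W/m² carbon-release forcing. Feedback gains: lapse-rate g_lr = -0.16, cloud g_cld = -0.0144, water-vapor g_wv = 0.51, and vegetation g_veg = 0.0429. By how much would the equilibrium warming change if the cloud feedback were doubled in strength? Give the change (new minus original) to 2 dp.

Original: g = 0.3785, ΔT = 2.7/(1−0.3785) = 4.3443 °C.
With doubled cloud: g' = 0.3641, ΔT' = 2.7/(1−0.3641) = 4.2460 °C.
Change = 4.2460 − 4.3443 = -0.10 °C.

-0.10 °C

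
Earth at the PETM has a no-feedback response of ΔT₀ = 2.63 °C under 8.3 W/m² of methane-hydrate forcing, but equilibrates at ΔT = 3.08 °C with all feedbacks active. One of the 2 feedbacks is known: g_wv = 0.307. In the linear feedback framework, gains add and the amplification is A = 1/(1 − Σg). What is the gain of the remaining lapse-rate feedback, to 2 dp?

Amplification A = ΔT/ΔT₀ = 3.08/2.63 = 1.171.
Total gain g = 1 − 1/A = 1 − 1/1.171 = 0.146.
The known gain is 0.307.
g_lr = 0.146 − 0.307 = -0.16.

-0.16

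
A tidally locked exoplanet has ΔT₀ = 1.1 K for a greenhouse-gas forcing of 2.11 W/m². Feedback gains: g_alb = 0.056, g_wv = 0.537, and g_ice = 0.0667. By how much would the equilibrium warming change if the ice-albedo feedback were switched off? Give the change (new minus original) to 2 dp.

-0.53 K

Original: g = 0.6597, ΔT = 1.1/(1−0.6597) = 3.2324 K.
Without ice-albedo: g' = 0.593, ΔT' = 1.1/(1−0.593) = 2.7027 K.
Change = 2.7027 − 3.2324 = -0.53 K.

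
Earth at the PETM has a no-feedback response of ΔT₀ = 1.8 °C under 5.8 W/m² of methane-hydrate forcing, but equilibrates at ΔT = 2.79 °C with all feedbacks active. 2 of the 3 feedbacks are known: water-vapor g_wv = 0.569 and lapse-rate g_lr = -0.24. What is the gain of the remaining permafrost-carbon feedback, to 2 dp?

Amplification A = ΔT/ΔT₀ = 2.79/1.8 = 1.55.
Total gain g = 1 − 1/A = 1 − 1/1.55 = 0.3548.
Known gains sum to 0.569 − 0.24 = 0.329.
g_pf = 0.3548 − 0.329 = 0.03.

0.03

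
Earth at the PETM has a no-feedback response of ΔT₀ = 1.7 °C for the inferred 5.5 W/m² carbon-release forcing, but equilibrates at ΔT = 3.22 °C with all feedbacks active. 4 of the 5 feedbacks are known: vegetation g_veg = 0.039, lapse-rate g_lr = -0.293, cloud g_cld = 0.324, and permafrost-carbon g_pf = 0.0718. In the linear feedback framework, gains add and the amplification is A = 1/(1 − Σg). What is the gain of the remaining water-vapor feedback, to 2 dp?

Amplification A = ΔT/ΔT₀ = 3.22/1.7 = 1.894.
Total gain g = 1 − 1/A = 1 − 1/1.894 = 0.472.
Known gains sum to 0.039 − 0.293 + 0.324 + 0.0718 = 0.1418.
g_wv = 0.472 − 0.1418 = 0.33.

0.33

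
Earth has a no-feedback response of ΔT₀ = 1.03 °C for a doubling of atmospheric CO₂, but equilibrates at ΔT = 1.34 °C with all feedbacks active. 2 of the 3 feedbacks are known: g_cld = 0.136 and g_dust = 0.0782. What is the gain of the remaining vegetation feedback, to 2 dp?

0.02

Amplification A = ΔT/ΔT₀ = 1.34/1.03 = 1.301.
Total gain g = 1 − 1/A = 1 − 1/1.301 = 0.2314.
Known gains sum to 0.136 + 0.0782 = 0.2142.
g_veg = 0.2314 − 0.2142 = 0.02.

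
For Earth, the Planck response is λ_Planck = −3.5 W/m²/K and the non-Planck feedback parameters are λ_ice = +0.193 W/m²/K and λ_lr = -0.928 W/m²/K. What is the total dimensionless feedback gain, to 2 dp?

Convert to gains: g_ice = 0.193/3.5 = 0.05514; g_lr = -0.928/3.5 = -0.2651.
Total gain g = -0.20996.

-0.21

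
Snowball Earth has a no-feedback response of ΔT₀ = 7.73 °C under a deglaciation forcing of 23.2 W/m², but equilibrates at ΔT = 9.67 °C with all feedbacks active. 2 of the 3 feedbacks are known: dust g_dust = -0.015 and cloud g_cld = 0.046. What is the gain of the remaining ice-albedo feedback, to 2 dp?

Amplification A = ΔT/ΔT₀ = 9.67/7.73 = 1.251.
Total gain g = 1 − 1/A = 1 − 1/1.251 = 0.2006.
Known gains sum to -0.015 + 0.046 = 0.031.
g_ice = 0.2006 − 0.031 = 0.17.

0.17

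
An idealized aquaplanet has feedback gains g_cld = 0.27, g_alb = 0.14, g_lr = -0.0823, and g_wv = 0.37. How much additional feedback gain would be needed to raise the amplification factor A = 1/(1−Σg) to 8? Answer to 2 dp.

0.18

Current total gain = 0.6977.
Target gain for A = 8: g* = 1 − 1/8 = 0.875.
Additional gain needed = 0.875 − 0.6977 = 0.18.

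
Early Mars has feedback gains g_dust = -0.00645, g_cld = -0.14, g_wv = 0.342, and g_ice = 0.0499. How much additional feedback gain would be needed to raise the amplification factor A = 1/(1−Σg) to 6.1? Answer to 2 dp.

Current total gain = 0.24545.
Target gain for A = 6.1: g* = 1 − 1/6.1 = 0.8361.
Additional gain needed = 0.8361 − 0.24545 = 0.59.

0.59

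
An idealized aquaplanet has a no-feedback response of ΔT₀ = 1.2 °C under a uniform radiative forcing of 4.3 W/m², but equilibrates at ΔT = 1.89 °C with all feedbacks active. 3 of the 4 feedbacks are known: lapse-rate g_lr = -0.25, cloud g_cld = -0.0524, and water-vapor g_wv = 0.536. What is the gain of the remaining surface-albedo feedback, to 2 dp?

Amplification A = ΔT/ΔT₀ = 1.89/1.2 = 1.575.
Total gain g = 1 − 1/A = 1 − 1/1.575 = 0.3651.
Known gains sum to -0.25 − 0.0524 + 0.536 = 0.2336.
g_alb = 0.3651 − 0.2336 = 0.13.

0.13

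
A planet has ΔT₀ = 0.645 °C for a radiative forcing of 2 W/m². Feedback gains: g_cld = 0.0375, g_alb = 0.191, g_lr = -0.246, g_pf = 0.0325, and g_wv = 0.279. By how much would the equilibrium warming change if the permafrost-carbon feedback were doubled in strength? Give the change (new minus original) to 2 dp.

0.04 °C

Original: g = 0.294, ΔT = 0.645/(1−0.294) = 0.9136 °C.
With doubled permafrost-carbon: g' = 0.3265, ΔT' = 0.645/(1−0.3265) = 0.9577 °C.
Change = 0.9577 − 0.9136 = 0.04 °C.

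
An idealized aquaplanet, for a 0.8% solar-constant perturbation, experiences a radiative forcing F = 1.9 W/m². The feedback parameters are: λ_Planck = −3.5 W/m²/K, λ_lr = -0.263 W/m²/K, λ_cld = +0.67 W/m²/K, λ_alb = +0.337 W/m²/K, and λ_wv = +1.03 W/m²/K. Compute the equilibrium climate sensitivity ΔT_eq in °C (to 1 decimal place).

Net feedback parameter λ = (−3.5) + (-0.263) + (+0.67) + (+0.337) + (+1.03) = -1.726 W/m²/K.
ΔT = −F/λ = −1.9/(-1.726) = 1.1 °C.

1.1 °C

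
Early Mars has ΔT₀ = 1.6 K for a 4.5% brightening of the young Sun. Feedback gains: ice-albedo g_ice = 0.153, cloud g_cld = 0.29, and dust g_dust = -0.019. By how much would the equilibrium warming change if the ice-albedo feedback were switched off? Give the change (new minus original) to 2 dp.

-0.58 K

Original: g = 0.424, ΔT = 1.6/(1−0.424) = 2.7778 K.
Without ice-albedo: g' = 0.271, ΔT' = 1.6/(1−0.271) = 2.1948 K.
Change = 2.1948 − 2.7778 = -0.58 K.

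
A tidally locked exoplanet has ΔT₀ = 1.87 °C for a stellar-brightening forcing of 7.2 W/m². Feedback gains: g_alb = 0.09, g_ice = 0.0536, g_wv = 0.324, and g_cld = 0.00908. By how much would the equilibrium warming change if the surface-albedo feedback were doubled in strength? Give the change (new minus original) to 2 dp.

Original: g = 0.47668, ΔT = 1.87/(1−0.47668) = 3.5733 °C.
With doubled surface-albedo: g' = 0.56668, ΔT' = 1.87/(1−0.56668) = 4.3155 °C.
Change = 4.3155 − 3.5733 = 0.74 °C.

0.74 °C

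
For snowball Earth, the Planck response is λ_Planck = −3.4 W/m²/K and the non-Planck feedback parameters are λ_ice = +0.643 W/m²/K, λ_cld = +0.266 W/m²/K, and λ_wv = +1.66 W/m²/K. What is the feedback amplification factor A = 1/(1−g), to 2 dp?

Convert to gains: g_ice = 0.643/3.4 = 0.1891; g_cld = 0.266/3.4 = 0.07824; g_wv = 1.66/3.4 = 0.4882.
Total gain g = 0.75554.
A = 1/(1 − 0.75554) = 4.09.

4.09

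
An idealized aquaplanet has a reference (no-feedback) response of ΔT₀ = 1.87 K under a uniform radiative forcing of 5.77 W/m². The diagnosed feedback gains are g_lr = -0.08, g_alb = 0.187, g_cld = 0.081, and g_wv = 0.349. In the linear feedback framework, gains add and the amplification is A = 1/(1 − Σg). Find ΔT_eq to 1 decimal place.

Total gain g = -0.08 + 0.187 + 0.081 + 0.349 = 0.537.
Amplification A = 1/(1 − 0.537) = 2.16.
ΔT = 1.87 × 2.16 = 4.0 K.

4.0 K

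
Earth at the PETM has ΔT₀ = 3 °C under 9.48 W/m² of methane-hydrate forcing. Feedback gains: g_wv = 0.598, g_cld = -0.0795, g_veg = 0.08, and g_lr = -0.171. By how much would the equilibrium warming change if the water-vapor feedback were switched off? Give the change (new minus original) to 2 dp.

-2.68 °C

Original: g = 0.4275, ΔT = 3/(1−0.4275) = 5.2402 °C.
Without water-vapor: g' = -0.1705, ΔT' = 3/(1+0.1705) = 2.5630 °C.
Change = 2.5630 − 5.2402 = -2.68 °C.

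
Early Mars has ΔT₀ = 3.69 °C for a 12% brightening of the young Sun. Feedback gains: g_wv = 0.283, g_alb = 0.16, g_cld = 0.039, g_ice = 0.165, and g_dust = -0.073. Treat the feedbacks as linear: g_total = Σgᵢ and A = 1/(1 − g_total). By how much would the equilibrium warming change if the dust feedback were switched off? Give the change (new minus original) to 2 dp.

Original: g = 0.574, ΔT = 3.69/(1−0.574) = 8.6620 °C.
Without dust: g' = 0.647, ΔT' = 3.69/(1−0.647) = 10.4533 °C.
Change = 10.4533 − 8.6620 = 1.79 °C.

1.79 °C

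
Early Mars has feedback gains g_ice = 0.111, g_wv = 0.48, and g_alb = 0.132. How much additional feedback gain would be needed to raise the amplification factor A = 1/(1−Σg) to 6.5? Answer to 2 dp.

Current total gain = 0.723.
Target gain for A = 6.5: g* = 1 − 1/6.5 = 0.8462.
Additional gain needed = 0.8462 − 0.723 = 0.12.

0.12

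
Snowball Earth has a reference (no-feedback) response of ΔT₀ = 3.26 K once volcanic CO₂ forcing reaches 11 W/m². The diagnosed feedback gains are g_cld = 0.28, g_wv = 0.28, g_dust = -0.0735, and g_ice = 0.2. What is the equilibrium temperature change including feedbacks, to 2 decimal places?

Total gain g = 0.28 + 0.28 − 0.0735 + 0.2 = 0.6865.
Amplification A = 1/(1 − 0.6865) = 3.19.
ΔT = 3.26 × 3.19 = 10.40 K.

10.40 K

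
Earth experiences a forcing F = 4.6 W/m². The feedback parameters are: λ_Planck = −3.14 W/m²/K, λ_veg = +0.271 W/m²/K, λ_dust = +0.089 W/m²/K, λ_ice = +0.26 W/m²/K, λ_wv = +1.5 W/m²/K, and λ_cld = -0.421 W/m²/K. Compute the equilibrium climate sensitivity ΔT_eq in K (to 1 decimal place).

3.2 K

Net feedback parameter λ = (−3.14) + (+0.271) + (+0.089) + (+0.26) + (+1.5) + (-0.421) = -1.441 W/m²/K.
ΔT = −F/λ = −4.6/(-1.441) = 3.2 K.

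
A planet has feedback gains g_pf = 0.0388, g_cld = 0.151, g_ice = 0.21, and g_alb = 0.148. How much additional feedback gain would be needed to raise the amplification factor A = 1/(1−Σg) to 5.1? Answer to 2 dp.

0.26

Current total gain = 0.5478.
Target gain for A = 5.1: g* = 1 − 1/5.1 = 0.8039.
Additional gain needed = 0.8039 − 0.5478 = 0.26.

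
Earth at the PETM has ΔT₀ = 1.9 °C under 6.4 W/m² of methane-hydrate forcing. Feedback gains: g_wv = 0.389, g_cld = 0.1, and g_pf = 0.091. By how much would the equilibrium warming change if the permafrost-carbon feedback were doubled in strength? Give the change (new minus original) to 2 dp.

Original: g = 0.58, ΔT = 1.9/(1−0.58) = 4.5238 °C.
With doubled permafrost-carbon: g' = 0.671, ΔT' = 1.9/(1−0.671) = 5.7751 °C.
Change = 5.7751 − 4.5238 = 1.25 °C.

1.25 °C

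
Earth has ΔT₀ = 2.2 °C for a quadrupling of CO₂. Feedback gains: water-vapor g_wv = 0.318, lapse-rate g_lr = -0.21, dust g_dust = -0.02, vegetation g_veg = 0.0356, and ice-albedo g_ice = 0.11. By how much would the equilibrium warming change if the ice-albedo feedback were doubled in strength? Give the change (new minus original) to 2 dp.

Original: g = 0.2336, ΔT = 2.2/(1−0.2336) = 2.8706 °C.
With doubled ice-albedo: g' = 0.3436, ΔT' = 2.2/(1−0.3436) = 3.3516 °C.
Change = 3.3516 − 2.8706 = 0.48 °C.

0.48 °C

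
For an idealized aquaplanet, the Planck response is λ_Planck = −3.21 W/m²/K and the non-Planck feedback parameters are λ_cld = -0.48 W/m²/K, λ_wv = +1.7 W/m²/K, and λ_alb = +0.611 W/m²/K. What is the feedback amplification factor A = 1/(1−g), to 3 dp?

2.328

Convert to gains: g_cld = -0.48/3.21 = -0.1495; g_wv = 1.7/3.21 = 0.5296; g_alb = 0.611/3.21 = 0.1903.
Total gain g = 0.5704.
A = 1/(1 − 0.5704) = 2.328.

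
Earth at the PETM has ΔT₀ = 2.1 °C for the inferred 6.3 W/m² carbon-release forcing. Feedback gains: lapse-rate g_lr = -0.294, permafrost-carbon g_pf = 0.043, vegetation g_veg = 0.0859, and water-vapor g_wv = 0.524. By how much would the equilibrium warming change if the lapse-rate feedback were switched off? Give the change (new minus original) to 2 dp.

Original: g = 0.3589, ΔT = 2.1/(1−0.3589) = 3.2756 °C.
Without lapse-rate: g' = 0.6529, ΔT' = 2.1/(1−0.6529) = 6.0501 °C.
Change = 6.0501 − 3.2756 = 2.77 °C.

2.77 °C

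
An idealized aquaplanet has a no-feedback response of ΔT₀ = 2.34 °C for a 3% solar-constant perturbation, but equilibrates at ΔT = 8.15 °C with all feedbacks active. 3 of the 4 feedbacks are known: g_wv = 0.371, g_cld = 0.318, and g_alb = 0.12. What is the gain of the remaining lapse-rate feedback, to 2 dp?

Amplification A = ΔT/ΔT₀ = 8.15/2.34 = 3.483.
Total gain g = 1 − 1/A = 1 − 1/3.483 = 0.7129.
Known gains sum to 0.371 + 0.318 + 0.12 = 0.809.
g_lr = 0.7129 − 0.809 = -0.10.

-0.10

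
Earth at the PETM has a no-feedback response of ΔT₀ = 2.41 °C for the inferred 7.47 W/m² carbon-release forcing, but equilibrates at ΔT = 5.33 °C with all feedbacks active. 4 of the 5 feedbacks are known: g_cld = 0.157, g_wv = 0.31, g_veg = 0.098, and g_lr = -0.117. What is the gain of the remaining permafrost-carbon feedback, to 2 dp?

Amplification A = ΔT/ΔT₀ = 5.33/2.41 = 2.212.
Total gain g = 1 − 1/A = 1 − 1/2.212 = 0.5479.
Known gains sum to 0.157 + 0.31 + 0.098 − 0.117 = 0.448.
g_pf = 0.5479 − 0.448 = 0.10.

0.10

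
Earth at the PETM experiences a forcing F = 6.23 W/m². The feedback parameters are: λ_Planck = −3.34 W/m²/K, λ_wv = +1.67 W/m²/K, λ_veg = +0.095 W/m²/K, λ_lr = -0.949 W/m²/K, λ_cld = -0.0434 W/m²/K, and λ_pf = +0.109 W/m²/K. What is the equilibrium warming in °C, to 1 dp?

Net feedback parameter λ = (−3.34) + (+1.67) + (+0.095) + (-0.949) + (-0.0434) + (+0.109) = -2.4584 W/m²/K.
ΔT = −F/λ = −6.23/(-2.4584) = 2.5 °C.

2.5 °C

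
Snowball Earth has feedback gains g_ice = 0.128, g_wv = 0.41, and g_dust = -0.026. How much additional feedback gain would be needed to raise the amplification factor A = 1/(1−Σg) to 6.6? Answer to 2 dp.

Current total gain = 0.512.
Target gain for A = 6.6: g* = 1 − 1/6.6 = 0.8485.
Additional gain needed = 0.8485 − 0.512 = 0.34.

0.34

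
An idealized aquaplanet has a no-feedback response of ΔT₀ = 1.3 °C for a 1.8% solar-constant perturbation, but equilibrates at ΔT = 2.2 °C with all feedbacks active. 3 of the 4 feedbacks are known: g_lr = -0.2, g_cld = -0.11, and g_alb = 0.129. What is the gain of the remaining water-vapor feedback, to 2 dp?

Amplification A = ΔT/ΔT₀ = 2.2/1.3 = 1.692.
Total gain g = 1 − 1/A = 1 − 1/1.692 = 0.409.
Known gains sum to -0.2 − 0.11 + 0.129 = -0.181.
g_wv = 0.409 + 0.181 = 0.59.

0.59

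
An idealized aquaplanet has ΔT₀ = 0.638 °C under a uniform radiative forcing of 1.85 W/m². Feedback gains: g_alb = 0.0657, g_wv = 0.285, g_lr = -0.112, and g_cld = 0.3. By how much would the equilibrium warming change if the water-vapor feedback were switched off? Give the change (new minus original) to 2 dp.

Original: g = 0.5387, ΔT = 0.638/(1−0.5387) = 1.3830 °C.
Without water-vapor: g' = 0.2537, ΔT' = 0.638/(1−0.2537) = 0.8549 °C.
Change = 0.8549 − 1.3830 = -0.53 °C.

-0.53 °C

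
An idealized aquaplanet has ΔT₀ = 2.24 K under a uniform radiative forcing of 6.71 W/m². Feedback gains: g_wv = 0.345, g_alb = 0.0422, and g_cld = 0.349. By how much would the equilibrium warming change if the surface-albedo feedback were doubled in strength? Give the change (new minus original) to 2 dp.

Original: g = 0.7362, ΔT = 2.24/(1−0.7362) = 8.4913 K.
With doubled surface-albedo: g' = 0.7784, ΔT' = 2.24/(1−0.7784) = 10.1083 K.
Change = 10.1083 − 8.4913 = 1.62 K.

1.62 K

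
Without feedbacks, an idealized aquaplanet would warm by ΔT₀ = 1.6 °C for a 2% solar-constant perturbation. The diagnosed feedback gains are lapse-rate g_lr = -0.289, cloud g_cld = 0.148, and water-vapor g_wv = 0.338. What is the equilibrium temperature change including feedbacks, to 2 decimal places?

1.99 °C

Total gain g = -0.289 + 0.148 + 0.338 = 0.197.
Amplification A = 1/(1 − 0.197) = 1.245.
ΔT = 1.6 × 1.245 = 1.99 °C.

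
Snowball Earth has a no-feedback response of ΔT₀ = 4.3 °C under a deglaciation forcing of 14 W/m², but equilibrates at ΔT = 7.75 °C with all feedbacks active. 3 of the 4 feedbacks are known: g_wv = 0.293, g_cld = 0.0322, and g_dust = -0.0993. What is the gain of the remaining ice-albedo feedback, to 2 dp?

Amplification A = ΔT/ΔT₀ = 7.75/4.3 = 1.802.
Total gain g = 1 − 1/A = 1 − 1/1.802 = 0.4451.
Known gains sum to 0.293 + 0.0322 − 0.0993 = 0.2259.
g_ice = 0.4451 − 0.2259 = 0.22.

0.22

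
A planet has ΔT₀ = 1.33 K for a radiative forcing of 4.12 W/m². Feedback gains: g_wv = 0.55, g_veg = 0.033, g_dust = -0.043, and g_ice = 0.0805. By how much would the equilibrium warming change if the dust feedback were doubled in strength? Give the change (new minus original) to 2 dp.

Original: g = 0.6205, ΔT = 1.33/(1−0.6205) = 3.5046 K.
With doubled dust: g' = 0.5775, ΔT' = 1.33/(1−0.5775) = 3.1479 K.
Change = 3.1479 − 3.5046 = -0.36 K.

-0.36 K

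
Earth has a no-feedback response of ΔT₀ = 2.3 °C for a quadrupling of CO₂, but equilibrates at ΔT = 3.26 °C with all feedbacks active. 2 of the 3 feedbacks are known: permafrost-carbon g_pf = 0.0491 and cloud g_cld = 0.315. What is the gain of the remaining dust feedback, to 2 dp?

Amplification A = ΔT/ΔT₀ = 3.26/2.3 = 1.417.
Total gain g = 1 − 1/A = 1 − 1/1.417 = 0.2943.
Known gains sum to 0.0491 + 0.315 = 0.3641.
g_dust = 0.2943 − 0.3641 = -0.07.

-0.07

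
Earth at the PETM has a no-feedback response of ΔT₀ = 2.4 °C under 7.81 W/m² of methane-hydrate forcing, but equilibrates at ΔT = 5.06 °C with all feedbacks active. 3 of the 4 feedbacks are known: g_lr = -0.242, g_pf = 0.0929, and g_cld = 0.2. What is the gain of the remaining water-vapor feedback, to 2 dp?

0.47

Amplification A = ΔT/ΔT₀ = 5.06/2.4 = 2.108.
Total gain g = 1 − 1/A = 1 − 1/2.108 = 0.5256.
Known gains sum to -0.242 + 0.0929 + 0.2 = 0.0509.
g_wv = 0.5256 − 0.0509 = 0.47.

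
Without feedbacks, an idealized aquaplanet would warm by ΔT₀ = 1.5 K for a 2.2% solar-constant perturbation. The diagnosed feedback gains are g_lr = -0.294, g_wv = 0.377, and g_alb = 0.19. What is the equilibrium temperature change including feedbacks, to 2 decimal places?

Total gain g = -0.294 + 0.377 + 0.19 = 0.273.
Amplification A = 1/(1 − 0.273) = 1.376.
ΔT = 1.5 × 1.376 = 2.06 K.

2.06 K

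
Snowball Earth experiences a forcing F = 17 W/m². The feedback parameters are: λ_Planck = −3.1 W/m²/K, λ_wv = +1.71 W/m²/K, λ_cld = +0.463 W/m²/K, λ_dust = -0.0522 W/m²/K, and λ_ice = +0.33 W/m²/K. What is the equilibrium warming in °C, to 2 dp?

26.19 °C

Net feedback parameter λ = (−3.1) + (+1.71) + (+0.463) + (-0.0522) + (+0.33) = -0.6492 W/m²/K.
ΔT = −F/λ = −17/(-0.6492) = 26.19 °C.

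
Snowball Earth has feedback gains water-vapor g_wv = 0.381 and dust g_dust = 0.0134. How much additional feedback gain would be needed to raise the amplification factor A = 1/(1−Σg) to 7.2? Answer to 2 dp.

Current total gain = 0.3944.
Target gain for A = 7.2: g* = 1 − 1/7.2 = 0.8611.
Additional gain needed = 0.8611 − 0.3944 = 0.47.

0.47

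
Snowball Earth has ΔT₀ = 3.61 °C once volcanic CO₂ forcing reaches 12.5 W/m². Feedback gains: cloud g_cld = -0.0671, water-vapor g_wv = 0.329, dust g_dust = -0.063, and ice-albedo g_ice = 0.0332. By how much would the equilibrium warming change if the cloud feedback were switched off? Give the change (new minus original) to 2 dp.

Original: g = 0.2321, ΔT = 3.61/(1−0.2321) = 4.7011 °C.
Without cloud: g' = 0.2992, ΔT' = 3.61/(1−0.2992) = 5.1513 °C.
Change = 5.1513 − 4.7011 = 0.45 °C.

0.45 °C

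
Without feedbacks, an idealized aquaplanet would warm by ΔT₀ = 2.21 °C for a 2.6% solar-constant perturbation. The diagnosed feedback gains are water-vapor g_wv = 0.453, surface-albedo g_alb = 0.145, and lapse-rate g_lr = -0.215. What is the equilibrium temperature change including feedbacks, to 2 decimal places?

Total gain g = 0.453 + 0.145 − 0.215 = 0.383.
Amplification A = 1/(1 − 0.383) = 1.621.
ΔT = 2.21 × 1.621 = 3.58 °C.

3.58 °C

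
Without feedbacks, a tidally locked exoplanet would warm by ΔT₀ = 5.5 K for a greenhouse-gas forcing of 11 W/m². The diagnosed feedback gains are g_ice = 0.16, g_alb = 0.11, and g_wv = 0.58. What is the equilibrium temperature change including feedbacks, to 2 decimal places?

Total gain g = 0.16 + 0.11 + 0.58 = 0.85.
Amplification A = 1/(1 − 0.85) = 6.667.
ΔT = 5.5 × 6.667 = 36.67 K.

36.67 K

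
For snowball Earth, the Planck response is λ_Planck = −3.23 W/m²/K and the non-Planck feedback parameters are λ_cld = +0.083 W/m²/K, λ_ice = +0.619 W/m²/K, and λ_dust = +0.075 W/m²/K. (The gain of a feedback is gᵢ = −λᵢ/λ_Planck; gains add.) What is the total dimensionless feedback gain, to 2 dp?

Convert to gains: g_cld = 0.083/3.23 = 0.0257; g_ice = 0.619/3.23 = 0.1916; g_dust = 0.075/3.23 = 0.02322.
Total gain g = 0.24052.

0.24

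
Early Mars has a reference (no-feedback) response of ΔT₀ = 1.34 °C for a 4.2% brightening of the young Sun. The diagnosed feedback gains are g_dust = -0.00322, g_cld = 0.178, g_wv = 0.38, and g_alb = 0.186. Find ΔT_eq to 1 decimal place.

Total gain g = -0.00322 + 0.178 + 0.38 + 0.186 = 0.74078.
Amplification A = 1/(1 − 0.74078) = 3.858.
ΔT = 1.34 × 3.858 = 5.2 °C.

5.2 °C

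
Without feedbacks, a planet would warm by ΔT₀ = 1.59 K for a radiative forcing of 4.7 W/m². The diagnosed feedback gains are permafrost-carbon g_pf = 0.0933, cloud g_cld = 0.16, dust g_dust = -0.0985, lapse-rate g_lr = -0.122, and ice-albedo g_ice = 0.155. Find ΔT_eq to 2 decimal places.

1.96 K

Total gain g = 0.0933 + 0.16 − 0.0985 − 0.122 + 0.155 = 0.1878.
Amplification A = 1/(1 − 0.1878) = 1.231.
ΔT = 1.59 × 1.231 = 1.96 K.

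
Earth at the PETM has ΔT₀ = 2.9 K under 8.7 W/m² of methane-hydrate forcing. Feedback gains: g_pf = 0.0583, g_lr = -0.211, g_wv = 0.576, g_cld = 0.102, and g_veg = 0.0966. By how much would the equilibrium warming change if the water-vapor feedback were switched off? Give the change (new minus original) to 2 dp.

Original: g = 0.6219, ΔT = 2.9/(1−0.6219) = 7.6699 K.
Without water-vapor: g' = 0.0459, ΔT' = 2.9/(1−0.0459) = 3.0395 K.
Change = 3.0395 − 7.6699 = -4.63 K.

-4.63 K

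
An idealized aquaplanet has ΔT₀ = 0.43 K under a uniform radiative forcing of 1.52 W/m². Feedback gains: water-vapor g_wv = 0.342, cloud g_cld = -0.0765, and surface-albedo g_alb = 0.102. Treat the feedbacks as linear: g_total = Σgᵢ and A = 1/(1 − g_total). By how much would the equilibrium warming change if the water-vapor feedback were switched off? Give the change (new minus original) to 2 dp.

-0.24 K

Original: g = 0.3675, ΔT = 0.43/(1−0.3675) = 0.6798 K.
Without water-vapor: g' = 0.0255, ΔT' = 0.43/(1−0.0255) = 0.4413 K.
Change = 0.4413 − 0.6798 = -0.24 K.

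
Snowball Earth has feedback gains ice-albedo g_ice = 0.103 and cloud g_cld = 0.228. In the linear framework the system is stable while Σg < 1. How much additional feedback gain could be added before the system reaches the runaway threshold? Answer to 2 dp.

Current total gain = 0.103 + 0.228 = 0.331.
Margin to runaway = 1 − 0.331 = 0.67.

0.67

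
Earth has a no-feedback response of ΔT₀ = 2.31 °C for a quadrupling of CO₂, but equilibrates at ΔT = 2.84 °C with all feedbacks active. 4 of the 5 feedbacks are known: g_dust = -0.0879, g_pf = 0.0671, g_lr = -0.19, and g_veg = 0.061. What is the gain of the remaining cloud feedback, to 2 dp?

Amplification A = ΔT/ΔT₀ = 2.84/2.31 = 1.229.
Total gain g = 1 − 1/A = 1 − 1/1.229 = 0.1863.
Known gains sum to -0.0879 + 0.0671 − 0.19 + 0.061 = -0.1498.
g_cld = 0.1863 + 0.1498 = 0.34.

0.34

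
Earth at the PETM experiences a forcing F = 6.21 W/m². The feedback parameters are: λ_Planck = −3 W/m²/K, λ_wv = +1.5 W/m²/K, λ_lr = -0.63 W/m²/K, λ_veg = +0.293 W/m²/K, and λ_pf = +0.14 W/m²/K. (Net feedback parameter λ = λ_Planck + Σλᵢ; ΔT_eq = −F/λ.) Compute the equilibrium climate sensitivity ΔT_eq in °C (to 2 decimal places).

Net feedback parameter λ = (−3) + (+1.5) + (-0.63) + (+0.293) + (+0.14) = -1.697 W/m²/K.
ΔT = −F/λ = −6.21/(-1.697) = 3.66 °C.

3.66 °C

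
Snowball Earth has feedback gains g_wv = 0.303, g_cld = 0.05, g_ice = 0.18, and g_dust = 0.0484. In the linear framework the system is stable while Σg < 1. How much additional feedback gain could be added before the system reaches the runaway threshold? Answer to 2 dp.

Current total gain = 0.303 + 0.05 + 0.18 + 0.0484 = 0.5814.
Margin to runaway = 1 − 0.5814 = 0.42.

0.42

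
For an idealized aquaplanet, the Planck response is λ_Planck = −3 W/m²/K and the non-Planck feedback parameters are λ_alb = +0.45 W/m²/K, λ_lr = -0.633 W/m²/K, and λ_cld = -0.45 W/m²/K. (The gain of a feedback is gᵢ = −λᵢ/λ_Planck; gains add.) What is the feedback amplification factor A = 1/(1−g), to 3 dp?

0.826

Convert to gains: g_alb = 0.45/3 = 0.15; g_lr = -0.633/3 = -0.211; g_cld = -0.45/3 = -0.15.
Total gain g = -0.211.
A = 1/(1 + 0.211) = 0.826.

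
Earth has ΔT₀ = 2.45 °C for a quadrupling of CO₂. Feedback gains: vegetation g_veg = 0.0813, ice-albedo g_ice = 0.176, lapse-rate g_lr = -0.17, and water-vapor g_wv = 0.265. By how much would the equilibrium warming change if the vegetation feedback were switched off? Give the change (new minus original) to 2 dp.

Original: g = 0.3523, ΔT = 2.45/(1−0.3523) = 3.7826 °C.
Without vegetation: g' = 0.271, ΔT' = 2.45/(1−0.271) = 3.3608 °C.
Change = 3.3608 − 3.7826 = -0.42 °C.

-0.42 °C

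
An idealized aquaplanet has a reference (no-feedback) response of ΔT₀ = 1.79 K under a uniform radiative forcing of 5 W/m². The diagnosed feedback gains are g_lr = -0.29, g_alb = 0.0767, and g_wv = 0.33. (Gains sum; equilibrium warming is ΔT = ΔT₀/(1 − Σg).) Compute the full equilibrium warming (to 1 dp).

Total gain g = -0.29 + 0.0767 + 0.33 = 0.1167.
Amplification A = 1/(1 − 0.1167) = 1.132.
ΔT = 1.79 × 1.132 = 2.0 K.

2.0 K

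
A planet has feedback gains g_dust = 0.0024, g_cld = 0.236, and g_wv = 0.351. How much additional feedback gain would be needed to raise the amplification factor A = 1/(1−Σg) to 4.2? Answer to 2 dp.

0.17

Current total gain = 0.5894.
Target gain for A = 4.2: g* = 1 − 1/4.2 = 0.7619.
Additional gain needed = 0.7619 − 0.5894 = 0.17.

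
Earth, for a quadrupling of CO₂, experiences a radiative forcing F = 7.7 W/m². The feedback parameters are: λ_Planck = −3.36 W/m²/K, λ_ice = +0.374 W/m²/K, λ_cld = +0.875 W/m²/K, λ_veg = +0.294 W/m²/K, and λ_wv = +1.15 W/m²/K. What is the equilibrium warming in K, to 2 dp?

Net feedback parameter λ = (−3.36) + (+0.374) + (+0.875) + (+0.294) + (+1.15) = -0.667 W/m²/K.
ΔT = −F/λ = −7.7/(-0.667) = 11.54 K.

11.54 K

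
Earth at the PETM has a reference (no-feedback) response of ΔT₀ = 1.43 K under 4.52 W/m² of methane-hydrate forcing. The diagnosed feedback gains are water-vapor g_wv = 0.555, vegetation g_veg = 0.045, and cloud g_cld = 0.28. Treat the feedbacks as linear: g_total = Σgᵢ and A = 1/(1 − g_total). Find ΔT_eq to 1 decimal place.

Total gain g = 0.555 + 0.045 + 0.28 = 0.88.
Amplification A = 1/(1 − 0.88) = 8.333.
ΔT = 1.43 × 8.333 = 11.9 K.

11.9 K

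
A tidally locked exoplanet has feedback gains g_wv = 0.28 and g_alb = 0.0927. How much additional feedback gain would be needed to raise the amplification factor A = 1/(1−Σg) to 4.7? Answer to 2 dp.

0.41

Current total gain = 0.3727.
Target gain for A = 4.7: g* = 1 − 1/4.7 = 0.7872.
Additional gain needed = 0.7872 − 0.3727 = 0.41.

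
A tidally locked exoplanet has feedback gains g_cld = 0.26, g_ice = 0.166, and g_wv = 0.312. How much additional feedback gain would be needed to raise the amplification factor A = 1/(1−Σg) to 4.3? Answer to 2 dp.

Current total gain = 0.738.
Target gain for A = 4.3: g* = 1 − 1/4.3 = 0.7674.
Additional gain needed = 0.7674 − 0.738 = 0.03.

0.03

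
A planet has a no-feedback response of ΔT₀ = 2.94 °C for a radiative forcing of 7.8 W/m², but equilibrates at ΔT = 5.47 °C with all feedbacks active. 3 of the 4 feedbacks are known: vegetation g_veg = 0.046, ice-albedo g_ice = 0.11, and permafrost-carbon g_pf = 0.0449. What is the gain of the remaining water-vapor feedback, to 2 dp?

0.26

Amplification A = ΔT/ΔT₀ = 5.47/2.94 = 1.861.
Total gain g = 1 − 1/A = 1 − 1/1.861 = 0.4627.
Known gains sum to 0.046 + 0.11 + 0.0449 = 0.2009.
g_wv = 0.4627 − 0.2009 = 0.26.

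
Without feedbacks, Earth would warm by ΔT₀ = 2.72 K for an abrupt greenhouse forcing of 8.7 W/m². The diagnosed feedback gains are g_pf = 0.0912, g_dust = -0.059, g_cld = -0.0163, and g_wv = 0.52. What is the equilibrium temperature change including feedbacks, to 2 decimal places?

5.86 K

Total gain g = 0.0912 − 0.059 − 0.0163 + 0.52 = 0.5359.
Amplification A = 1/(1 − 0.5359) = 2.155.
ΔT = 2.72 × 2.155 = 5.86 K.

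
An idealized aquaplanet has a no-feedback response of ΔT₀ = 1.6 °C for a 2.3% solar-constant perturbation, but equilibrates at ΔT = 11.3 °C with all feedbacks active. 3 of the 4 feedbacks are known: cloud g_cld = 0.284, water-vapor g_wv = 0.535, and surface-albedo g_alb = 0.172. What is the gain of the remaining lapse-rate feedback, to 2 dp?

Amplification A = ΔT/ΔT₀ = 11.3/1.6 = 7.062.
Total gain g = 1 − 1/A = 1 − 1/7.062 = 0.8584.
Known gains sum to 0.284 + 0.535 + 0.172 = 0.991.
g_lr = 0.8584 − 0.991 = -0.13.

-0.13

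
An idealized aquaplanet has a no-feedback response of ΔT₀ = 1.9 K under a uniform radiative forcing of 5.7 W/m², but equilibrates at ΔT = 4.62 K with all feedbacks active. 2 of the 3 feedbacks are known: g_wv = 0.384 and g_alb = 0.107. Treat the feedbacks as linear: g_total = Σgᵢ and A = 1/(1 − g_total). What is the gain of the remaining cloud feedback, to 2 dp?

0.10

Amplification A = ΔT/ΔT₀ = 4.62/1.9 = 2.432.
Total gain g = 1 − 1/A = 1 − 1/2.432 = 0.5888.
Known gains sum to 0.384 + 0.107 = 0.491.
g_cld = 0.5888 − 0.491 = 0.10.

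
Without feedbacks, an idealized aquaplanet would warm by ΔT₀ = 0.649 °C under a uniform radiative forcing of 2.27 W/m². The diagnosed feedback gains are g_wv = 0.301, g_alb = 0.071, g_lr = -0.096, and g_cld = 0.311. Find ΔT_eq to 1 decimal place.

Total gain g = 0.301 + 0.071 − 0.096 + 0.311 = 0.587.
Amplification A = 1/(1 − 0.587) = 2.421.
ΔT = 0.649 × 2.421 = 1.6 °C.

1.6 °C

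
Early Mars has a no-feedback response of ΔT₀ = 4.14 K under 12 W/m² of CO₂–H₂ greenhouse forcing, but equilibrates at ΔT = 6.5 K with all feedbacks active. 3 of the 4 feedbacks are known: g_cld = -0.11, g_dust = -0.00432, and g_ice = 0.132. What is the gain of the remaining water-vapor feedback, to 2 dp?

0.35

Amplification A = ΔT/ΔT₀ = 6.5/4.14 = 1.57.
Total gain g = 1 − 1/A = 1 − 1/1.57 = 0.3631.
Known gains sum to -0.11 − 0.00432 + 0.132 = 0.01768.
g_wv = 0.3631 − 0.01768 = 0.35.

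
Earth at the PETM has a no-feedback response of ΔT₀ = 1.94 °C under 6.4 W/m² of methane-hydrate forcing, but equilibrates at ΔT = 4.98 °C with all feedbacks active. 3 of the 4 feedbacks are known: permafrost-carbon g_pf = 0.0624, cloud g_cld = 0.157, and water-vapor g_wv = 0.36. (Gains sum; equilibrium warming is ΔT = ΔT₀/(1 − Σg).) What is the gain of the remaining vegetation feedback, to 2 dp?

Amplification A = ΔT/ΔT₀ = 4.98/1.94 = 2.567.
Total gain g = 1 − 1/A = 1 − 1/2.567 = 0.6104.
Known gains sum to 0.0624 + 0.157 + 0.36 = 0.5794.
g_veg = 0.6104 − 0.5794 = 0.03.

0.03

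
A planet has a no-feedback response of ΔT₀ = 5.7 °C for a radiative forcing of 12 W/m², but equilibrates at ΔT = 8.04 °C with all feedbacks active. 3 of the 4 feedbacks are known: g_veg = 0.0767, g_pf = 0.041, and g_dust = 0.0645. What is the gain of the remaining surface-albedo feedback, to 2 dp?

Amplification A = ΔT/ΔT₀ = 8.04/5.7 = 1.411.
Total gain g = 1 − 1/A = 1 − 1/1.411 = 0.2913.
Known gains sum to 0.0767 + 0.041 + 0.0645 = 0.1822.
g_alb = 0.2913 − 0.1822 = 0.11.

0.11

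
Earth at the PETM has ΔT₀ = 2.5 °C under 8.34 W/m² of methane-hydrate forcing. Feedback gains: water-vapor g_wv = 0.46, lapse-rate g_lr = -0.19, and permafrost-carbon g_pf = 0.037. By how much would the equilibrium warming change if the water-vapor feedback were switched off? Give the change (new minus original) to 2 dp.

Original: g = 0.307, ΔT = 2.5/(1−0.307) = 3.6075 °C.
Without water-vapor: g' = -0.153, ΔT' = 2.5/(1+0.153) = 2.1683 °C.
Change = 2.1683 − 3.6075 = -1.44 °C.

-1.44 °C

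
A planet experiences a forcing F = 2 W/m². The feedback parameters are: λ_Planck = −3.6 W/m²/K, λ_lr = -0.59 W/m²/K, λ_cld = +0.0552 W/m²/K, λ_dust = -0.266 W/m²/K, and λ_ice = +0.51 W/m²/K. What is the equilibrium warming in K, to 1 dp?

Net feedback parameter λ = (−3.6) + (-0.59) + (+0.0552) + (-0.266) + (+0.51) = -3.8908 W/m²/K.
ΔT = −F/λ = −2/(-3.8908) = 0.5 K.

0.5 K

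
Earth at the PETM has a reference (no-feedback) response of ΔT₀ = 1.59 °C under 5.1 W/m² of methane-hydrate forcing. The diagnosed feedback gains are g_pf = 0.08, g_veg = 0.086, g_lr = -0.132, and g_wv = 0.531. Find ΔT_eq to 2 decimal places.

3.66 °C

Total gain g = 0.08 + 0.086 − 0.132 + 0.531 = 0.565.
Amplification A = 1/(1 − 0.565) = 2.299.
ΔT = 1.59 × 2.299 = 3.66 °C.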